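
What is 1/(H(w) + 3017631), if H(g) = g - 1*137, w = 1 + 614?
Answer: 1/3018109 ≈ 3.3133e-7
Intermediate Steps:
w = 615
H(g) = -137 + g (H(g) = g - 137 = -137 + g)
1/(H(w) + 3017631) = 1/((-137 + 615) + 3017631) = 1/(478 + 3017631) = 1/3018109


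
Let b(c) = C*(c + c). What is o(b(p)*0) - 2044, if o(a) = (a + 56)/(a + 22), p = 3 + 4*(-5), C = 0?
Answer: -22456/11 ≈ -2041.5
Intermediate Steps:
p = -17 (p = 3 - 20 = -17)
b(c) = 0 (b(c) = 0*(c + c) = 0*(2*c) = 0)
o(a) = (56 + a)/(22 + a)
o(b(p)*0) - 2044 = (56 + 0*0)/(22 + 0*0) - 2044 = (56 + 0)/(22 + 0) - 2044 = 56/22 - 2044 = (1/22)*56 - 2044 = 28/11 - 2044 = -22456/11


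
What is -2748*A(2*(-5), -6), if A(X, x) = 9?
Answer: -24732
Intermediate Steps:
-2748*A(2*(-5), -6) = -2748*9 = -24732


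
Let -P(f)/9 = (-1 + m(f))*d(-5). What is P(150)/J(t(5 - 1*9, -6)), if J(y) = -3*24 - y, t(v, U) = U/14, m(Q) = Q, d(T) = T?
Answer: -15645/167 ≈ -93.683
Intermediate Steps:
t(v, U) = U/14 (t(v, U) = U*(1/14) = U/14)
P(f) = -45 + 45*f (P(f) = -9*(-1 + f)*(-5) = -9*(5 - 5*f) = -45 + 45*f)
J(y) = -72 - y
P(150)/J(t(5 - 1*9, -6)) = (-45 + 45*150)/(-72 - (-6)/14) = (-45 + 6750)/(-72 - 1*(-3/7)) = 6705/(-72 + 3/7) = 6705/(-501/7) = 6705*(-7/501) = -15645/167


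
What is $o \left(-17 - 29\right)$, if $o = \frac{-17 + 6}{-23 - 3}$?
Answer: $- \frac{253}{13} \approx -19.462$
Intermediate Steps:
$o = \frac{11}{26}$ ($o = - \frac{11}{-26} = \left(-11\right) \left(- \frac{1}{26}\right) = \frac{11}{26} \approx 0.42308$)
$o \left(-17 - 29\right) = \frac{11 \left(-17 - 29\right)}{26} = \frac{11}{26} \left(-46\right) = - \frac{253}{13}$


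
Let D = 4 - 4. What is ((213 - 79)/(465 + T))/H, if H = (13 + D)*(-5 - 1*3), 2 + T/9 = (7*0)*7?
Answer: -67/23244 ≈ -0.0028825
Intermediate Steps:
T = -18 (T = -18 + 9*((7*0)*7) = -18 + 9*(0*7) = -18 + 9*0 = -18 + 0 = -18)
D = 0
H = -104 (H = (13 + 0)*(-5 - 1*3) = 13*(-5 - 3) = 13*(-8) = -104)
((213 - 79)/(465 + T))/H = ((213 - 79)/(465 - 18))/(-104) = (134/447)*(-1/104) = -67/23244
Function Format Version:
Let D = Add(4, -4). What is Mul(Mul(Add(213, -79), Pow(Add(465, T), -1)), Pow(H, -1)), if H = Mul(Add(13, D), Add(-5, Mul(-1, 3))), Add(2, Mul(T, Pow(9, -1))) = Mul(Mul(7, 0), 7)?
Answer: Rational(-67, 23244) ≈ -0.0028825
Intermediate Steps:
T = -18 (T = Add(-18, Mul(9, Mul(Mul(7, 0), 7))) = Add(-18, Mul(9, Mul(0, 7))) = Add(-18, Mul(9, 0)) = Add(-18, 0) = -18)
D = 0
H = -104 (H = Mul(Add(13, 0), Add(-5, Mul(-1, 3))) = Mul(13, Add(-5, -3)) = Mul(13, -8) = -104)
Mul(Mul(Add(213, -79), Pow(Add(465, T), -1)), Pow(H, -1)) = Mul(Mul(Add(213, -79), Pow(Add(465, -18), -1)), Pow(-104, -1)) = Mul(Mul(134, Pow(447, -1)), Rational(-1, 104)) = Mul(Mul(134, Rational(1, 447)), Rational(-1, 104)) = Mul(Rational(134, 447), Rational(-1, 104)) = Rational(-67, 23244)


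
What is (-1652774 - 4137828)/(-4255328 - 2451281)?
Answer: 5790602/6706609 ≈ 0.86342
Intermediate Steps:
(-1652774 - 4137828)/(-4255328 - 2451281) = -5790602/(-6706609) = -5790602*(-1/6706609) = 5790602/6706609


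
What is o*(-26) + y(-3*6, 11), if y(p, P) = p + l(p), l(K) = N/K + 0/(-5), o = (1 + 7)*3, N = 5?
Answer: -11561/18 ≈ -642.28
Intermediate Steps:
o = 24 (o = 8*3 = 24)
l(K) = 5/K (l(K) = 5/K + 0/(-5) = 5/K + 0*(-⅕) = 5/K + 0 = 5/K)
y(p, P) = p + 5/p
o*(-26) + y(-3*6, 11) = 24*(-26) + (-3*6 + 5/((-3*6))) = -624 + (-18 + 5/(-18)) = -624 + (-18 + 5*(-1/18)) = -624 + (-18 - 5/18) = -624 - 329/18 = -11561/18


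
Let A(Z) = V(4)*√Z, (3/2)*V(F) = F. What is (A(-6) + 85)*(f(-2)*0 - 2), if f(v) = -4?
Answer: -170 - 16*I*√6/3 ≈ -170.0 - 13.064*I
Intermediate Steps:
V(F) = 2*F/3
A(Z) = 8*√Z/3 (A(Z) = ((⅔)*4)*√Z = 8*√Z/3)
(A(-6) + 85)*(f(-2)*0 - 2) = (8*√(-6)/3 + 85)*(-4*0 - 2) = (8*(I*√6)/3 + 85)*(0 - 2) = (8*I*√6/3 + 85)*(-2) = (85 + 8*I*√6/3)*(-2) = -170 - 16*I*√6/3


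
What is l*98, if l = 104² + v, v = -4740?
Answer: 595448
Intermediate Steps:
l = 6076 (l = 104² - 4740 = 10816 - 4740 = 6076)
l*98 = 6076*98 = 595448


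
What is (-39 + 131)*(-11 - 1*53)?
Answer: -5888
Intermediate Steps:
(-39 + 131)*(-11 - 1*53) = 92*(-11 - 53) = 92*(-64) = -5888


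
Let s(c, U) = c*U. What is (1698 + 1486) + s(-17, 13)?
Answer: 2963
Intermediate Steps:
s(c, U) = U*c
(1698 + 1486) + s(-17, 13) = (1698 + 1486) + 13*(-17) = 3184 - 221 = 2963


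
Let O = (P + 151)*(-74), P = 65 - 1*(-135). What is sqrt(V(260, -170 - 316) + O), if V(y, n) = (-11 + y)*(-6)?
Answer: 6*I*sqrt(763) ≈ 165.73*I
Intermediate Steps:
P = 200 (P = 65 + 135 = 200)
V(y, n) = 66 - 6*y
O = -25974 (O = (200 + 151)*(-74) = 351*(-74) = -25974)
sqrt(V(260, -170 - 316) + O) = sqrt((66 - 6*260) - 25974) = sqrt((66 - 1560) - 25974) = sqrt(-1494 - 25974) = sqrt(-27468) = 6*I*sqrt(763)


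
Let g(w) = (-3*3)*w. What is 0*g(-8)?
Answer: 0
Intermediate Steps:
g(w) = -9*w
0*g(-8) = 0*(-9*(-8)) = 0*72 = 0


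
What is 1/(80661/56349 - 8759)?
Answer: -18783/164493410 ≈ -0.00011419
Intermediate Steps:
1/(80661/56349 - 8759) = 1/(80661*(1/56349) - 8759) = 1/(26887/18783 - 8759) = 1/(-164493410/18783) = -18783/164493410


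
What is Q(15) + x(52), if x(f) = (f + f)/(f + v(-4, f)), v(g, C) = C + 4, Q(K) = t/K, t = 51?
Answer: 589/135 ≈ 4.3630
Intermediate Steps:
Q(K) = 51/K
v(g, C) = 4 + C
x(f) = 2*f/(4 + 2*f) (x(f) = (f + f)/(f + (4 + f)) = (2*f)/(4 + 2*f) = 2*f/(4 + 2*f))
Q(15) + x(52) = 51/15 + 52/(2 + 52) = 51*(1/15) + 52/54 = 17/5 + 52*(1/54) = 17/5 + 26/27 = 589/135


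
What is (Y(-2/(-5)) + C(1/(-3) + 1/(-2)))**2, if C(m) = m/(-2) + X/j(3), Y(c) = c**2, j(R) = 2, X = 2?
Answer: 223729/90000 ≈ 2.4859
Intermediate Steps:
C(m) = 1 - m/2 (C(m) = m/(-2) + 2/2 = m*(-1/2) + 2*(1/2) = -m/2 + 1 = 1 - m/2)
(Y(-2/(-5)) + C(1/(-3) + 1/(-2)))**2 = ((-2/(-5))**2 + (1 - (1/(-3) + 1/(-2))/2))**2 = ((-2*(-1/5))**2 + (1 - (1*(-1/3) + 1*(-1/2))/2))**2 = ((2/5)**2 + (1 - (-1/3 - 1/2)/2))**2 = (4/25 + (1 - 1/2*(-5/6)))**2 = (4/25 + (1 + 5/12))**2 = (4/25 + 17/12)**2 = (473/300)**2 = 223729/90000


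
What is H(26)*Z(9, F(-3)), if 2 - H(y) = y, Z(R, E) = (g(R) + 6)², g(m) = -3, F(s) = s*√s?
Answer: -216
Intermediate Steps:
F(s) = s^(3/2)
Z(R, E) = 9 (Z(R, E) = (-3 + 6)² = 3² = 9)
H(y) = 2 - y
H(26)*Z(9, F(-3)) = (2 - 1*26)*9 = (2 - 26)*9 = -24*9 = -216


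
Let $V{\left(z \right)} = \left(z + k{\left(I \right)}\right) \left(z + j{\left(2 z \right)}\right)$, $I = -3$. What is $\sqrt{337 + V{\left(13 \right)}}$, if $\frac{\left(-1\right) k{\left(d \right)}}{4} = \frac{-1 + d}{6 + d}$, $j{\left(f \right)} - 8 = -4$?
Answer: $\frac{\sqrt{5838}}{3} \approx 25.469$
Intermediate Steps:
$j{\left(f \right)} = 4$ ($j{\left(f \right)} = 8 - 4 = 4$)
$k{\left(d \right)} = - \frac{4 \left(-1 + d\right)}{6 + d}$ ($k{\left(d \right)} = - 4 \frac{-1 + d}{6 + d} = - \frac{4 \left(-1 + d\right)}{6 + d}$)
$V{\left(z \right)} = \left(4 + z\right) \left(\frac{16}{3} + z\right)$ ($V{\left(z \right)} = \left(z + \frac{4 \left(1 - -3\right)}{6 - 3}\right) \left(z + 4\right) = \left(z + \frac{4 \left(1 + 3\right)}{3}\right) \left(4 + z\right) = \left(z + 4 \cdot \frac{1}{3} \cdot 4\right) \left(4 + z\right) = \left(z + \frac{16}{3}\right) \left(4 + z\right) = \left(\frac{16}{3} + z\right) \left(4 + z\right) = \left(4 + z\right) \left(\frac{16}{3} + z\right)$)
$\sqrt{337 + V{\left(13 \right)}} = \sqrt{337 + \left(\frac{64}{3} + 13^{2} + \frac{28}{3} \cdot 13\right)} = \sqrt{337 + \left(\frac{64}{3} + 169 + \frac{364}{3}\right)} = \sqrt{337 + \frac{935}{3}} = \sqrt{\frac{1946}{3}} = \frac{\sqrt{5838}}{3}$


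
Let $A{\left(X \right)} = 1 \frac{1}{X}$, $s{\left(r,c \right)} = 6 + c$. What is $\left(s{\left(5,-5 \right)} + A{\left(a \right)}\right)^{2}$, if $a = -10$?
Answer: $\frac{81}{100} \approx 0.81$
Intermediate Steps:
$A{\left(X \right)} = \frac{1}{X}$
$\left(s{\left(5,-5 \right)} + A{\left(a \right)}\right)^{2} = \left(\left(6 - 5\right) + \frac{1}{-10}\right)^{2} = \left(1 - \frac{1}{10}\right)^{2} = \left(\frac{9}{10}\right)^{2} = \frac{81}{100}$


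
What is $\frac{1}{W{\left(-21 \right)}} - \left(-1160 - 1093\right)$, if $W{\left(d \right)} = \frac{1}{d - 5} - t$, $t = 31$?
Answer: $\frac{1818145}{807} \approx 2253.0$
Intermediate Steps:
$W{\left(d \right)} = -31 + \frac{1}{-5 + d}$ ($W{\left(d \right)} = \frac{1}{d - 5} - 31 = \frac{1}{-5 + d} - 31 = -31 + \frac{1}{-5 + d}$)
$\frac{1}{W{\left(-21 \right)}} - \left(-1160 - 1093\right) = \frac{1}{\frac{1}{-5 - 21} \left(156 - -651\right)} - \left(-1160 - 1093\right) = \frac{1}{\frac{1}{-26} \left(156 + 651\right)} - \left(-1160 - 1093\right) = \frac{1}{\left(- \frac{1}{26}\right) 807} - -2253 = \frac{1}{- \frac{807}{26}} + 2253 = - \frac{26}{807} + 2253 = \frac{1818145}{807}$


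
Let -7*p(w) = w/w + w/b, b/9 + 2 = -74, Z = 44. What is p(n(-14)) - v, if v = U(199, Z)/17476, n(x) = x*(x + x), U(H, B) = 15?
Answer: -1293703/20918772 ≈ -0.061844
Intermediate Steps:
b = -684 (b = -18 + 9*(-74) = -18 - 666 = -684)
n(x) = 2*x² (n(x) = x*(2*x) = 2*x²)
p(w) = -⅐ + w/4788 (p(w) = -(w/w + w/(-684))/7 = -(1 + w*(-1/684))/7 = -(1 - w/684)/7 = -⅐ + w/4788)
v = 15/17476 ≈ 0.00085832
p(n(-14)) - v = (-⅐ + (2*(-14)²)/4788) - 1*15/17476 = (-⅐ + (2*196)/4788) - 15/17476 = (-⅐ + (1/4788)*392) - 15/17476 = (-⅐ + 14/171) - 15/17476 = -73/1197 - 15/17476 = -1293703/20918772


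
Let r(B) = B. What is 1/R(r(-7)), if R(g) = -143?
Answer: -1/143 ≈ -0.0069930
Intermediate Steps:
1/R(r(-7)) = 1/(-143) = -1/143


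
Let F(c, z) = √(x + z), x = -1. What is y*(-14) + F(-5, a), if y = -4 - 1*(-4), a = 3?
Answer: √2 ≈ 1.4142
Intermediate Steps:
y = 0 (y = -4 + 4 = 0)
F(c, z) = √(-1 + z)
y*(-14) + F(-5, a) = 0*(-14) + √(-1 + 3) = 0 + √2 = √2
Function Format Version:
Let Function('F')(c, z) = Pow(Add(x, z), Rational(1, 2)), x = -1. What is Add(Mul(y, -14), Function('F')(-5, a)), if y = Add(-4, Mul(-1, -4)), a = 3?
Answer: Pow(2, Rational(1, 2)) ≈ 1.4142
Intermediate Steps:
y = 0 (y = Add(-4, 4) = 0)
Function('F')(c, z) = Pow(Add(-1, z), Rational(1, 2))
Add(Mul(y, -14), Function('F')(-5, a)) = Add(Mul(0, -14), Pow(Add(-1, 3), Rational(1, 2))) = Add(0, Pow(2, Rational(1, 2))) = Pow(2, Rational(1, 2))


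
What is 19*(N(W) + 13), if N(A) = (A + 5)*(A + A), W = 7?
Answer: 3439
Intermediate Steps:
N(A) = 2*A*(5 + A) (N(A) = (5 + A)*(2*A) = 2*A*(5 + A))
19*(N(W) + 13) = 19*(2*7*(5 + 7) + 13) = 19*(2*7*12 + 13) = 19*(168 + 13) = 19*181 = 3439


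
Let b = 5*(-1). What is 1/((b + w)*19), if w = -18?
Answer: -1/437 ≈ -0.0022883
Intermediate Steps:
b = -5
1/((b + w)*19) = 1/((-5 - 18)*19) = 1/(-23*19) = 1/(-437) = -1/437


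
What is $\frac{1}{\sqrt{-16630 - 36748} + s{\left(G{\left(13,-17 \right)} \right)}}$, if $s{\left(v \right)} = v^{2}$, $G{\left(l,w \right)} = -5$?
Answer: $\frac{25}{54003} - \frac{i \sqrt{53378}}{54003} \approx 0.00046294 - 0.0042782 i$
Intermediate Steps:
$\frac{1}{\sqrt{-16630 - 36748} + s{\left(G{\left(13,-17 \right)} \right)}} = \frac{1}{\sqrt{-16630 - 36748} + \left(-5\right)^{2}} = \frac{1}{\sqrt{-53378} + 25} = \frac{1}{i \sqrt{53378} + 25} = \frac{1}{25 + i \sqrt{53378}}$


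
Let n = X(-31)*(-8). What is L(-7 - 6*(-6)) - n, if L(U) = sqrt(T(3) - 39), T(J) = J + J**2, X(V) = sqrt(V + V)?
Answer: I*(3*sqrt(3) + 8*sqrt(62)) ≈ 68.188*I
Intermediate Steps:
X(V) = sqrt(2)*sqrt(V) (X(V) = sqrt(2*V) = sqrt(2)*sqrt(V))
n = -8*I*sqrt(62) (n = (sqrt(2)*sqrt(-31))*(-8) = (sqrt(2)*(I*sqrt(31)))*(-8) = (I*sqrt(62))*(-8) = -8*I*sqrt(62) ≈ -62.992*I)
L(U) = 3*I*sqrt(3) (L(U) = sqrt(3*(1 + 3) - 39) = sqrt(3*4 - 39) = sqrt(12 - 39) = sqrt(-27) = 3*I*sqrt(3))
L(-7 - 6*(-6)) - n = 3*I*sqrt(3) - (-8)*I*sqrt(62) = 3*I*sqrt(3) + 8*I*sqrt(62)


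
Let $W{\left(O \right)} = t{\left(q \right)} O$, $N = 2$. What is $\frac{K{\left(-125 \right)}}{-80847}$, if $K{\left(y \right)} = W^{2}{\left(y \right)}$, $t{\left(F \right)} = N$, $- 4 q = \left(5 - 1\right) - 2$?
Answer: $- \frac{62500}{80847} \approx -0.77307$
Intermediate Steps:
$q = - \frac{1}{2}$ ($q = - \frac{\left(5 - 1\right) - 2}{4} = - \frac{4 - 2}{4} = \left(- \frac{1}{4}\right) 2 = - \frac{1}{2} \approx -0.5$)
$t{\left(F \right)} = 2$
$W{\left(O \right)} = 2 O$
$K{\left(y \right)} = 4 y^{2}$ ($K{\left(y \right)} = \left(2 y\right)^{2} = 4 y^{2}$)
$\frac{K{\left(-125 \right)}}{-80847} = \frac{4 \left(-125\right)^{2}}{-80847} = 4 \cdot 15625 \left(- \frac{1}{80847}\right) = 62500 \left(- \frac{1}{80847}\right) = - \frac{62500}{80847}$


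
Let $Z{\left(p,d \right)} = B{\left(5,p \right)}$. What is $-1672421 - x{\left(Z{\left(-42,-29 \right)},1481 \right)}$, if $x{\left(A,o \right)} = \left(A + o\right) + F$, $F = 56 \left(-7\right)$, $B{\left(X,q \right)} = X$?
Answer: $-1673515$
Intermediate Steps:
$F = -392$
$Z{\left(p,d \right)} = 5$
$x{\left(A,o \right)} = -392 + A + o$ ($x{\left(A,o \right)} = \left(A + o\right) - 392 = -392 + A + o$)
$-1672421 - x{\left(Z{\left(-42,-29 \right)},1481 \right)} = -1672421 - \left(-392 + 5 + 1481\right) = -1672421 - 1094 = -1673515$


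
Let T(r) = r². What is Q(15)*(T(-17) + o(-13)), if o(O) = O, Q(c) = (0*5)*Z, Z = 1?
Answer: 0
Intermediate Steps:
Q(c) = 0 (Q(c) = (0*5)*1 = 0*1 = 0)
Q(15)*(T(-17) + o(-13)) = 0*((-17)² - 13) = 0*(289 - 13) = 0*276 = 0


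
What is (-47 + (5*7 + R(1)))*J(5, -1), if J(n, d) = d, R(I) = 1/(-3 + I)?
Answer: 25/2 ≈ 12.500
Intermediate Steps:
(-47 + (5*7 + R(1)))*J(5, -1) = (-47 + (5*7 + 1/(-3 + 1)))*(-1) = (-47 + (35 + 1/(-2)))*(-1) = (-47 + (35 - 1/2))*(-1) = (-47 + 69/2)*(-1) = -25/2*(-1) = 25/2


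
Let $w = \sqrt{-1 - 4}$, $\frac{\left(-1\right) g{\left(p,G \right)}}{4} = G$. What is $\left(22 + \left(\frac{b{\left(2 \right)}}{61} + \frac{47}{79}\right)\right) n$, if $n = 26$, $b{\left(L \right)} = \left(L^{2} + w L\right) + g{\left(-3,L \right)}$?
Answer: $\frac{2822794}{4819} + \frac{52 i \sqrt{5}}{61} \approx 585.76 + 1.9062 i$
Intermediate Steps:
$g{\left(p,G \right)} = - 4 G$
$w = i \sqrt{5}$ ($w = \sqrt{-5} = i \sqrt{5} \approx 2.2361 i$)
$b{\left(L \right)} = L^{2} - 4 L + i L \sqrt{5}$ ($b{\left(L \right)} = \left(L^{2} + i \sqrt{5} L\right) - 4 L = \left(L^{2} + i L \sqrt{5}\right) - 4 L = L^{2} - 4 L + i L \sqrt{5}$)
$\left(22 + \left(\frac{b{\left(2 \right)}}{61} + \frac{47}{79}\right)\right) n = \left(22 + \left(\frac{2 \left(-4 + 2 + i \sqrt{5}\right)}{61} + \frac{47}{79}\right)\right) 26 = \left(22 + \left(2 \left(-2 + i \sqrt{5}\right) \frac{1}{61} + 47 \cdot \frac{1}{79}\right)\right) 26 = \left(22 + \left(\left(-4 + 2 i \sqrt{5}\right) \frac{1}{61} + \frac{47}{79}\right)\right) 26 = \left(22 + \left(\left(- \frac{4}{61} + \frac{2 i \sqrt{5}}{61}\right) + \frac{47}{79}\right)\right) 26 = \left(22 + \left(\frac{2551}{4819} + \frac{2 i \sqrt{5}}{61}\right)\right) 26 = \left(\frac{108569}{4819} + \frac{2 i \sqrt{5}}{61}\right) 26 = \frac{2822794}{4819} + \frac{52 i \sqrt{5}}{61}$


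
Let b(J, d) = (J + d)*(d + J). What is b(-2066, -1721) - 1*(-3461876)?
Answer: 17803245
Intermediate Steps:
b(J, d) = (J + d)² (b(J, d) = (J + d)*(J + d) = (J + d)²)
b(-2066, -1721) - 1*(-3461876) = (-2066 - 1721)² - 1*(-3461876) = (-3787)² + 3461876 = 14341369 + 3461876 = 17803245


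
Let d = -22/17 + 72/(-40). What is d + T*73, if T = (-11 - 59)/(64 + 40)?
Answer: -230851/4420 ≈ -52.229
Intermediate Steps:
d = -263/85 (d = -22*1/17 + 72*(-1/40) = -22/17 - 9/5 = -263/85 ≈ -3.0941)
T = -35/52 (T = -70/104 = -70*1/104 = -35/52 ≈ -0.67308)
d + T*73 = -263/85 - 35/52*73 = -263/85 - 2555/52 = -230851/4420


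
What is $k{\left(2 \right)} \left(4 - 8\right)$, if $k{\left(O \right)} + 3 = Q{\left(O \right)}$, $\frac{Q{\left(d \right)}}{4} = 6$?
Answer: $-84$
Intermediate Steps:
$Q{\left(d \right)} = 24$ ($Q{\left(d \right)} = 4 \cdot 6 = 24$)
$k{\left(O \right)} = 21$ ($k{\left(O \right)} = -3 + 24 = 21$)
$k{\left(2 \right)} \left(4 - 8\right) = 21 \left(4 - 8\right) = 21 \left(-4\right) = -84$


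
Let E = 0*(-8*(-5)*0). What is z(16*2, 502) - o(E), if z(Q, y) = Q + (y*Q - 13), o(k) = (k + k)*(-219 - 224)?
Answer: 16083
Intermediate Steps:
E = 0 (E = 0*(40*0) = 0*0 = 0)
o(k) = -886*k (o(k) = (2*k)*(-443) = -886*k)
z(Q, y) = -13 + Q + Q*y (z(Q, y) = Q + (Q*y - 13) = Q + (-13 + Q*y) = -13 + Q + Q*y)
z(16*2, 502) - o(E) = (-13 + 16*2 + (16*2)*502) - (-886)*0 = (-13 + 32 + 32*502) - 1*0 = (-13 + 32 + 16064) + 0 = 16083 + 0 = 16083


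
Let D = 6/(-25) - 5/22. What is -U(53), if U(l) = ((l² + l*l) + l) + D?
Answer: -3118793/550 ≈ -5670.5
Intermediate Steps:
D = -257/550 (D = 6*(-1/25) - 5*1/22 = -6/25 - 5/22 = -257/550 ≈ -0.46727)
U(l) = -257/550 + l + 2*l² (U(l) = ((l² + l*l) + l) - 257/550 = ((l² + l²) + l) - 257/550 = (2*l² + l) - 257/550 = (l + 2*l²) - 257/550 = -257/550 + l + 2*l²)
-U(53) = -(-257/550 + 53 + 2*53²) = -(-257/550 + 53 + 2*2809) = -(-257/550 + 53 + 5618) = -1*3118793/550 = -3118793/550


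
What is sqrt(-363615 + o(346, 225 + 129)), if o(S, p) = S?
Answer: I*sqrt(363269) ≈ 602.72*I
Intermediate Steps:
sqrt(-363615 + o(346, 225 + 129)) = sqrt(-363615 + 346) = sqrt(-363269) = I*sqrt(363269)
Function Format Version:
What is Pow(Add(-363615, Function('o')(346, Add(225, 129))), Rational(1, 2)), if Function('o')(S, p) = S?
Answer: Mul(I, Pow(363269, Rational(1, 2))) ≈ Mul(602.72, I)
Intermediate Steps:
Pow(Add(-363615, Function('o')(346, Add(225, 129))), Rational(1, 2)) = Pow(Add(-363615, 346), Rational(1, 2)) = Pow(-363269, Rational(1, 2)) = Mul(I, Pow(363269, Rational(1, 2)))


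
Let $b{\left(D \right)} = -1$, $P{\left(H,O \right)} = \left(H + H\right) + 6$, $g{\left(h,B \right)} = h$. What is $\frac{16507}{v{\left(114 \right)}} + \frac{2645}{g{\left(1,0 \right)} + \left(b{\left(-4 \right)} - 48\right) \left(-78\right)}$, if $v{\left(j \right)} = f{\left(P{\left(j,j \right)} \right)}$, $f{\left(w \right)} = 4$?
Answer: $\frac{63116841}{15292} \approx 4127.4$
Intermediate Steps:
$P{\left(H,O \right)} = 6 + 2 H$ ($P{\left(H,O \right)} = 2 H + 6 = 6 + 2 H$)
$v{\left(j \right)} = 4$
$\frac{16507}{v{\left(114 \right)}} + \frac{2645}{g{\left(1,0 \right)} + \left(b{\left(-4 \right)} - 48\right) \left(-78\right)} = \frac{16507}{4} + \frac{2645}{1 + \left(-1 - 48\right) \left(-78\right)} = 16507 \cdot \frac{1}{4} + \frac{2645}{1 + \left(-1 - 48\right) \left(-78\right)} = \frac{16507}{4} + \frac{2645}{1 - -3822} = \frac{16507}{4} + \frac{2645}{1 + 3822} = \frac{16507}{4} + \frac{2645}{3823} = \frac{63116841}{15292}$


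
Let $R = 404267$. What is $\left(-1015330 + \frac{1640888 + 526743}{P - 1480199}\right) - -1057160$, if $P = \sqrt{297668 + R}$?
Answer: $\frac{91645835312530211}{2190988377666} - \frac{2167631 \sqrt{701935}}{2190988377666} \approx 41829.0$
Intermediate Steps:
$P = \sqrt{701935}$ ($P = \sqrt{297668 + 404267} = \sqrt{701935} \approx 837.82$)
$\left(-1015330 + \frac{1640888 + 526743}{P - 1480199}\right) - -1057160 = \left(-1015330 + \frac{1640888 + 526743}{\sqrt{701935} - 1480199}\right) - -1057160 = \left(-1015330 + \frac{2167631}{-1480199 + \sqrt{701935}}\right) + 1057160 = 41830 + \frac{2167631}{-1480199 + \sqrt{701935}}$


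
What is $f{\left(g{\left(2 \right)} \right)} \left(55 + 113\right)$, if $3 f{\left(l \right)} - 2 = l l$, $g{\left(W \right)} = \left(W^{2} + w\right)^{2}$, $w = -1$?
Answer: $4648$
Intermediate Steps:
$g{\left(W \right)} = \left(-1 + W^{2}\right)^{2}$ ($g{\left(W \right)} = \left(W^{2} - 1\right)^{2} = \left(-1 + W^{2}\right)^{2}$)
$f{\left(l \right)} = \frac{2}{3} + \frac{l^{2}}{3}$ ($f{\left(l \right)} = \frac{2}{3} + \frac{l l}{3} = \frac{2}{3} + \frac{l^{2}}{3}$)
$f{\left(g{\left(2 \right)} \right)} \left(55 + 113\right) = \left(\frac{2}{3} + \frac{\left(\left(-1 + 2^{2}\right)^{2}\right)^{2}}{3}\right) \left(55 + 113\right) = \left(\frac{2}{3} + \frac{\left(\left(-1 + 4\right)^{2}\right)^{2}}{3}\right) 168 = \left(\frac{2}{3} + \frac{\left(3^{2}\right)^{2}}{3}\right) 168 = \left(\frac{2}{3} + \frac{9^{2}}{3}\right) 168 = \left(\frac{2}{3} + \frac{1}{3} \cdot 81\right) 168 = \left(\frac{2}{3} + 27\right) 168 = \frac{83}{3} \cdot 168 = 4648$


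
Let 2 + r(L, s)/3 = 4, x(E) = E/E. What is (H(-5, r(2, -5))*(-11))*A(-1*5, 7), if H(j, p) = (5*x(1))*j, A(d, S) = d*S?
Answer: -9625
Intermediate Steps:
x(E) = 1
r(L, s) = 6 (r(L, s) = -6 + 3*4 = -6 + 12 = 6)
A(d, S) = S*d
H(j, p) = 5*j (H(j, p) = (5*1)*j = 5*j)
(H(-5, r(2, -5))*(-11))*A(-1*5, 7) = ((5*(-5))*(-11))*(7*(-1*5)) = (-25*(-11))*(7*(-5)) = 275*(-35) = -9625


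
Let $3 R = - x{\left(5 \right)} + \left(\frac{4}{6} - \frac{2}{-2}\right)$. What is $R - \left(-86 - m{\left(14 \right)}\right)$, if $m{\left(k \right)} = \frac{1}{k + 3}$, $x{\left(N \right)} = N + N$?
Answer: $\frac{12742}{153} \approx 83.281$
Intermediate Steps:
$x{\left(N \right)} = 2 N$
$m{\left(k \right)} = \frac{1}{3 + k}$
$R = - \frac{25}{9}$ ($R = \frac{- 2 \cdot 5 + \left(\frac{4}{6} - \frac{2}{-2}\right)}{3} = \frac{\left(-1\right) 10 + \left(4 \cdot \frac{1}{6} - -1\right)}{3} = \frac{-10 + \left(\frac{2}{3} + 1\right)}{3} = \frac{-10 + \frac{5}{3}}{3} = \frac{1}{3} \left(- \frac{25}{3}\right) = - \frac{25}{9} \approx -2.7778$)
$R - \left(-86 - m{\left(14 \right)}\right) = - \frac{25}{9} - \left(-86 - \frac{1}{3 + 14}\right) = - \frac{25}{9} - \left(-86 - \frac{1}{17}\right) = - \frac{25}{9} - - \frac{1463}{17} = - \frac{25}{9} + \frac{1463}{17} = \frac{12742}{153}$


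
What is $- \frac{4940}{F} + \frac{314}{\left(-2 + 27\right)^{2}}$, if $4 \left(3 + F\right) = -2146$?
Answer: $\frac{501062}{51875} \approx 9.659$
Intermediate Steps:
$F = - \frac{1079}{2}$ ($F = -3 + \frac{1}{4} \left(-2146\right) = -3 - \frac{1073}{2} = - \frac{1079}{2} \approx -539.5$)
$- \frac{4940}{F} + \frac{314}{\left(-2 + 27\right)^{2}} = - \frac{4940}{- \frac{1079}{2}} + \frac{314}{\left(-2 + 27\right)^{2}} = \left(-4940\right) \left(- \frac{2}{1079}\right) + \frac{314}{25^{2}} = \frac{760}{83} + \frac{314}{625} = \frac{501062}{51875}$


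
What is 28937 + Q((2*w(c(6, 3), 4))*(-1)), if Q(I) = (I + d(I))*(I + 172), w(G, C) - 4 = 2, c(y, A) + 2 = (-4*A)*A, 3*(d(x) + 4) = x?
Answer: 25737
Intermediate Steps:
d(x) = -4 + x/3
c(y, A) = -2 - 4*A**2 (c(y, A) = -2 + (-4*A)*A = -2 - 4*A**2)
w(G, C) = 6 (w(G, C) = 4 + 2 = 6)
Q(I) = (-4 + 4*I/3)*(172 + I) (Q(I) = (I + (-4 + I/3))*(I + 172) = (-4 + 4*I/3)*(172 + I))
28937 + Q((2*w(c(6, 3), 4))*(-1)) = 28937 + (-688 + 4*((2*6)*(-1))**2/3 + 676*((2*6)*(-1))/3) = 28937 + (-688 + 4*(12*(-1))**2/3 + 676*(12*(-1))/3) = 28937 + (-688 + (4/3)*(-12)**2 + (676/3)*(-12)) = 28937 + (-688 + (4/3)*144 - 2704) = 28937 + (-688 + 192 - 2704) = 28937 - 3200 = 25737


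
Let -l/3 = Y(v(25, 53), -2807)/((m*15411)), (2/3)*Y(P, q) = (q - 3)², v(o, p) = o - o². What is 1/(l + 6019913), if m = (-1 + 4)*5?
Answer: 5137/30923503471 ≈ 1.6612e-7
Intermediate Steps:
Y(P, q) = 3*(-3 + q)²/2 (Y(P, q) = 3*(q - 3)²/2 = 3*(-3 + q)²/2)
m = 15 (m = 3*5 = 15)
l = -789610/5137 (l = -3*3*(-3 - 2807)²/2/(15*15411) = -3*(3/2)*(-2810)²/231165 = -3*(3/2)*7896100/231165 = -35532450/231165 = -3*789610/15411 = -789610/5137 ≈ -153.71)
1/(l + 6019913) = 1/(-789610/5137 + 6019913) = 1/(30923503471/5137) = 5137/30923503471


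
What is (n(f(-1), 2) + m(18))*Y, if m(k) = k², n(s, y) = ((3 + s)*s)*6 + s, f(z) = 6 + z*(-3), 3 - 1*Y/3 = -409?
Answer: 1212516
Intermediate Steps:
Y = 1236 (Y = 9 - 3*(-409) = 9 + 1227 = 1236)
f(z) = 6 - 3*z
n(s, y) = s + 6*s*(3 + s) (n(s, y) = (s*(3 + s))*6 + s = 6*s*(3 + s) + s = s + 6*s*(3 + s))
(n(f(-1), 2) + m(18))*Y = ((6 - 3*(-1))*(19 + 6*(6 - 3*(-1))) + 18²)*1236 = ((6 + 3)*(19 + 6*(6 + 3)) + 324)*1236 = (9*(19 + 6*9) + 324)*1236 = (9*(19 + 54) + 324)*1236 = (9*73 + 324)*1236 = (657 + 324)*1236 = 981*1236 = 1212516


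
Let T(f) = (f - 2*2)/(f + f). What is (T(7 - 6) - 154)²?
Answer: 96721/4 ≈ 24180.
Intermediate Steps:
T(f) = (-4 + f)/(2*f) (T(f) = (f - 4)/((2*f)) = (-4 + f)*(1/(2*f)) = (-4 + f)/(2*f))
(T(7 - 6) - 154)² = ((-4 + (7 - 6))/(2*(7 - 6)) - 154)² = ((½)*(-4 + 1)/1 - 154)² = ((½)*1*(-3) - 154)² = (-3/2 - 154)² = (-311/2)² = 96721/4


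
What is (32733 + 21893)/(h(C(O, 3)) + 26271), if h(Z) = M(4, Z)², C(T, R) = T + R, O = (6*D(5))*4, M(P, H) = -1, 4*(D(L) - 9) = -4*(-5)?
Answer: 27313/13136 ≈ 2.0792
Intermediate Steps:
D(L) = 14 (D(L) = 9 + (-4*(-5))/4 = 9 + (¼)*20 = 9 + 5 = 14)
O = 336 (O = (6*14)*4 = 84*4 = 336)
C(T, R) = R + T
h(Z) = 1 (h(Z) = (-1)² = 1)
(32733 + 21893)/(h(C(O, 3)) + 26271) = (32733 + 21893)/(1 + 26271) = 54626/26272 = 54626*(1/26272) = 27313/13136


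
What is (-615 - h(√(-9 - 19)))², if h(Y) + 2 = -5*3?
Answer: 357604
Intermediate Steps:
h(Y) = -17 (h(Y) = -2 - 5*3 = -2 - 15 = -17)
(-615 - h(√(-9 - 19)))² = (-615 - 1*(-17))² = (-615 + 17)² = (-598)² = 357604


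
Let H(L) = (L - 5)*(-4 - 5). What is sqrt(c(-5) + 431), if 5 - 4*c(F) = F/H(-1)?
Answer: sqrt(560226)/36 ≈ 20.791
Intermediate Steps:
H(L) = 45 - 9*L (H(L) = (-5 + L)*(-9) = 45 - 9*L)
c(F) = 5/4 - F/216 (c(F) = 5/4 - F/(4*(45 - 9*(-1))) = 5/4 - F/(4*(45 + 9)) = 5/4 - F/(4*54) = 5/4 - F/216)
sqrt(c(-5) + 431) = sqrt((5/4 - 1/216*(-5)) + 431) = sqrt((5/4 + 5/216) + 431) = sqrt(275/216 + 431) = sqrt(93371/216) = sqrt(560226)/36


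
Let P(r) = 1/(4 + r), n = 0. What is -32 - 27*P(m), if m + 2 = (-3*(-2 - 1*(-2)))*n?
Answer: -91/2 ≈ -45.500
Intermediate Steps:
m = -2 (m = -2 - 3*(-2 - 1*(-2))*0 = -2 - 3*(-2 + 2)*0 = -2 - 3*0*0 = -2 + 0*0 = -2 + 0 = -2)
-32 - 27*P(m) = -32 - 27/(4 - 2) = -32 - 27/2 = -91/2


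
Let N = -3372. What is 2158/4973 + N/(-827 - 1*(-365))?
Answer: 2960992/382921 ≈ 7.7326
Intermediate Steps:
2158/4973 + N/(-827 - 1*(-365)) = 2158/4973 - 3372/(-827 - 1*(-365)) = 2158*(1/4973) - 3372/(-827 + 365) = 2158/4973 - 3372/(-462) = 2158/4973 - 3372*(-1/462) = 2158/4973 + 562/77 = 2960992/382921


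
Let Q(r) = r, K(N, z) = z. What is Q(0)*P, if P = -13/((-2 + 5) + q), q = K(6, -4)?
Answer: 0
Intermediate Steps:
q = -4
P = 13 (P = -13/((-2 + 5) - 4) = -13/(3 - 4) = -13/(-1) = -13*(-1) = 13)
Q(0)*P = 0*13 = 0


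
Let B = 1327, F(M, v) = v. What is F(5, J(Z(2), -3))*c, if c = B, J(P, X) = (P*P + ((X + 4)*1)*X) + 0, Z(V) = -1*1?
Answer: -2654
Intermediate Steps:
Z(V) = -1
J(P, X) = P² + X*(4 + X) (J(P, X) = (P² + ((4 + X)*1)*X) + 0 = (P² + (4 + X)*X) + 0 = (P² + X*(4 + X)) + 0 = P² + X*(4 + X))
c = 1327
F(5, J(Z(2), -3))*c = ((-1)² + (-3)² + 4*(-3))*1327 = (1 + 9 - 12)*1327 = -2*1327 = -2654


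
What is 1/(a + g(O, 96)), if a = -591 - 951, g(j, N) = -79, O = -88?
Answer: -1/1621 ≈ -0.00061690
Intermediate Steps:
a = -1542
1/(a + g(O, 96)) = 1/(-1542 - 79) = 1/(-1621) = -1/1621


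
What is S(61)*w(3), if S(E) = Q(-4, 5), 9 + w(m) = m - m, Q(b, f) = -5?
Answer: 45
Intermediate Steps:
w(m) = -9 (w(m) = -9 + (m - m) = -9 + 0 = -9)
S(E) = -5
S(61)*w(3) = -5*(-9) = 45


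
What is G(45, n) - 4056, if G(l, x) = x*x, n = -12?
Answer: -3912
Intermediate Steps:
G(l, x) = x**2
G(45, n) - 4056 = (-12)**2 - 4056 = 144 - 4056 = -3912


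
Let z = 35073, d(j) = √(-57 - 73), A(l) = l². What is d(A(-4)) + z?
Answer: 35073 + I*√130 ≈ 35073.0 + 11.402*I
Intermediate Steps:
d(j) = I*√130 (d(j) = √(-130) = I*√130)
d(A(-4)) + z = I*√130 + 35073 = 35073 + I*√130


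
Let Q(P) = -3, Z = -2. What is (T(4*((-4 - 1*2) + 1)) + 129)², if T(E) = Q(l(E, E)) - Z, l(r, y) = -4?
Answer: 16384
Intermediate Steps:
T(E) = -1 (T(E) = -3 - 1*(-2) = -3 + 2 = -1)
(T(4*((-4 - 1*2) + 1)) + 129)² = (-1 + 129)² = 128² = 16384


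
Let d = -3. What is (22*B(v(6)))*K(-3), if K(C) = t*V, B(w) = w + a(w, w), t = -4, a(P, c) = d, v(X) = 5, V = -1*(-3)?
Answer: -528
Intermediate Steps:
V = 3
a(P, c) = -3
B(w) = -3 + w (B(w) = w - 3 = -3 + w)
K(C) = -12 (K(C) = -4*3 = -12)
(22*B(v(6)))*K(-3) = (22*(-3 + 5))*(-12) = (22*2)*(-12) = 44*(-12) = -528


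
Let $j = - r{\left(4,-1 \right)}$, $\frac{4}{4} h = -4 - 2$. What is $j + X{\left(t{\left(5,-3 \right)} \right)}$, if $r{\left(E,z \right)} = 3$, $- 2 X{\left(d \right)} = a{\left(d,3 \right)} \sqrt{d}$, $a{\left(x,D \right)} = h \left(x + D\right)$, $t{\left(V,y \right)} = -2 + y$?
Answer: $-3 - 6 i \sqrt{5} \approx -3.0 - 13.416 i$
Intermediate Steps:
$h = -6$ ($h = -4 - 2 = -6$)
$a{\left(x,D \right)} = - 6 D - 6 x$ ($a{\left(x,D \right)} = - 6 \left(x + D\right) = - 6 \left(D + x\right) = - 6 D - 6 x$)
$X{\left(d \right)} = - \frac{\sqrt{d} \left(-18 - 6 d\right)}{2}$ ($X{\left(d \right)} = - \frac{\left(\left(-6\right) 3 - 6 d\right) \sqrt{d}}{2} = - \frac{\left(-18 - 6 d\right) \sqrt{d}}{2} = - \frac{\sqrt{d} \left(-18 - 6 d\right)}{2}$)
$j = -3$ ($j = \left(-1\right) 3 = -3$)
$j + X{\left(t{\left(5,-3 \right)} \right)} = -3 + 3 \sqrt{-2 - 3} \left(3 - 5\right) = -3 + 3 \sqrt{-5} \left(3 - 5\right) = -3 + 3 i \sqrt{5} \left(-2\right) = -3 - 6 i \sqrt{5}$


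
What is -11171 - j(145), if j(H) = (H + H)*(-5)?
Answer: -9721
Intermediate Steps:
j(H) = -10*H (j(H) = (2*H)*(-5) = -10*H)
-11171 - j(145) = -11171 - (-10)*145 = -11171 - 1*(-1450) = -11171 + 1450 = -9721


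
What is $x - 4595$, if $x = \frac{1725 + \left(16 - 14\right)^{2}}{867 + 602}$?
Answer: $- \frac{519102}{113} \approx -4593.8$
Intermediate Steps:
$x = \frac{133}{113}$ ($x = \frac{1725 + 2^{2}}{1469} = \left(1725 + 4\right) \frac{1}{1469} = 1729 \cdot \frac{1}{1469} = \frac{133}{113} \approx 1.177$)
$x - 4595 = \frac{133}{113} - 4595 = - \frac{519102}{113}$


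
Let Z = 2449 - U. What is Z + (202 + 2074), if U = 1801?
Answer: 2924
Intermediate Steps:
Z = 648 (Z = 2449 - 1*1801 = 2449 - 1801 = 648)
Z + (202 + 2074) = 648 + (202 + 2074) = 648 + 2276 = 2924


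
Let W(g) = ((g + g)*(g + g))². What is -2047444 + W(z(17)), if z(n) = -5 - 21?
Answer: 5264172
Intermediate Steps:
z(n) = -26
W(g) = 16*g⁴ (W(g) = ((2*g)*(2*g))² = (4*g²)² = 16*g⁴)
-2047444 + W(z(17)) = -2047444 + 16*(-26)⁴ = -2047444 + 16*456976 = -2047444 + 7311616 = 5264172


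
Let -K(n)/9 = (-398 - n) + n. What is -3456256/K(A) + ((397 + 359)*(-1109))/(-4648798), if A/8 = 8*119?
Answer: -573729743470/594714087 ≈ -964.71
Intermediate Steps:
A = 7616 (A = 8*(8*119) = 8*952 = 7616)
K(n) = 3582 (K(n) = -9*((-398 - n) + n) = -9*(-398) = 3582)
-3456256/K(A) + ((397 + 359)*(-1109))/(-4648798) = -3456256/3582 + ((397 + 359)*(-1109))/(-4648798) = -3456256*1/3582 + (756*(-1109))*(-1/4648798) = -1728128/1791 - 838404*(-1/4648798) = -1728128/1791 + 59886/332057 = -573729743470/594714087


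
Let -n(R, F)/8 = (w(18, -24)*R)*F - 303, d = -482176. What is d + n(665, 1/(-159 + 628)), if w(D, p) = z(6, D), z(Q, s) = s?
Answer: -32157064/67 ≈ -4.7996e+5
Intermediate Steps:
w(D, p) = D
n(R, F) = 2424 - 144*F*R (n(R, F) = -8*((18*R)*F - 303) = -8*(18*F*R - 303) = -8*(-303 + 18*F*R) = 2424 - 144*F*R)
d + n(665, 1/(-159 + 628)) = -482176 + (2424 - 144*665/(-159 + 628)) = -482176 + (2424 - 144*665/469) = -482176 + (2424 - 144*1/469*665) = -482176 + (2424 - 13680/67) = -482176 + 148728/67 = -32157064/67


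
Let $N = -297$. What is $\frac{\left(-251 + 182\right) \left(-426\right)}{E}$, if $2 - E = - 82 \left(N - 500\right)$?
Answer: $- \frac{4899}{10892} \approx -0.44978$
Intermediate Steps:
$E = -65352$ ($E = 2 - - 82 \left(-297 - 500\right) = 2 - \left(-82\right) \left(-797\right) = 2 - 65354 = -65352$)
$\frac{\left(-251 + 182\right) \left(-426\right)}{E} = \frac{\left(-251 + 182\right) \left(-426\right)}{-65352} = \left(-69\right) \left(-426\right) \left(- \frac{1}{65352}\right) = 29394 \left(- \frac{1}{65352}\right) = - \frac{4899}{10892}$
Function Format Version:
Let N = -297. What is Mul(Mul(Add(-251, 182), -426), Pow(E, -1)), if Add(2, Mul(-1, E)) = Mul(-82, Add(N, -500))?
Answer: Rational(-4899, 10892) ≈ -0.44978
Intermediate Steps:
E = -65352 (E = Add(2, Mul(-1, Mul(-82, Add(-297, -500)))) = Add(2, Mul(-1, Mul(-82, -797))) = Add(2, Mul(-1, 65354)) = Add(2, -65354) = -65352)
Mul(Mul(Add(-251, 182), -426), Pow(E, -1)) = Mul(Mul(Add(-251, 182), -426), Pow(-65352, -1)) = Mul(Mul(-69, -426), Rational(-1, 65352)) = Mul(29394, Rational(-1, 65352)) = Rational(-4899, 10892)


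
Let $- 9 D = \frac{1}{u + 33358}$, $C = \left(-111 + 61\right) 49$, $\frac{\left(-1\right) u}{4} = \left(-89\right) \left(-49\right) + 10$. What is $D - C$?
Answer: $\frac{350021699}{142866} \approx 2450.0$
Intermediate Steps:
$u = -17484$ ($u = - 4 \left(\left(-89\right) \left(-49\right) + 10\right) = - 4 \left(4361 + 10\right) = \left(-4\right) 4371 = -17484$)
$C = -2450$ ($C = \left(-50\right) 49 = -2450$)
$D = - \frac{1}{142866}$ ($D = - \frac{1}{9 \left(-17484 + 33358\right)} = - \frac{1}{9 \cdot 15874} = \left(- \frac{1}{9}\right) \frac{1}{15874} = - \frac{1}{142866} \approx -6.9996 \cdot 10^{-6}$)
$D - C = - \frac{1}{142866} - -2450 = - \frac{1}{142866} + 2450 = \frac{350021699}{142866}$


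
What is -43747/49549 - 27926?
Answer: -1383749121/49549 ≈ -27927.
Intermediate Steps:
-43747/49549 - 27926 = -1383749121/49549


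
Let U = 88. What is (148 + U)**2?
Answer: 55696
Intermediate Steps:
(148 + U)**2 = (148 + 88)**2 = 236**2 = 55696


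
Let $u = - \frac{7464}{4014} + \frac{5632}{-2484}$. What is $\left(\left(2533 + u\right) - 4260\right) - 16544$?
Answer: $- \frac{2530794385}{138483} \approx -18275.0$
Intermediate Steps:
$u = - \frac{571492}{138483}$ ($u = \left(-7464\right) \frac{1}{4014} + 5632 \left(- \frac{1}{2484}\right) = - \frac{1244}{669} - \frac{1408}{621} = - \frac{571492}{138483} \approx -4.1268$)
$\left(\left(2533 + u\right) - 4260\right) - 16544 = \left(\left(2533 - \frac{571492}{138483}\right) - 4260\right) - 16544 = \left(\frac{350205947}{138483} - 4260\right) - 16544 = - \frac{239731633}{138483} - 16544 = - \frac{2530794385}{138483}$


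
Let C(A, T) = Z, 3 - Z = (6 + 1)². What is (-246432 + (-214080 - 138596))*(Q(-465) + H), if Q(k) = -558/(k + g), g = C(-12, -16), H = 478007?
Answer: -146339399175580/511 ≈ -2.8638e+11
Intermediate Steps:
Z = -46 (Z = 3 - (6 + 1)² = 3 - 1*7² = 3 - 1*49 = 3 - 49 = -46)
C(A, T) = -46
g = -46
Q(k) = -558/(-46 + k) (Q(k) = -558/(k - 46) = -558/(-46 + k))
(-246432 + (-214080 - 138596))*(Q(-465) + H) = (-246432 + (-214080 - 138596))*(-558/(-46 - 465) + 478007) = (-246432 - 352676)*(-558/(-511) + 478007) = -599108*(-558*(-1/511) + 478007) = -599108*(558/511 + 478007) = -599108*244262135/511 = -146339399175580/511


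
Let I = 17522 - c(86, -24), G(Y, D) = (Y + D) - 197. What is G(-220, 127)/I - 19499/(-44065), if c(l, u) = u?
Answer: 164675302/386582245 ≈ 0.42598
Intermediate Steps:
G(Y, D) = -197 + D + Y (G(Y, D) = (D + Y) - 197 = -197 + D + Y)
I = 17546 (I = 17522 - 1*(-24) = 17522 + 24 = 17546)
G(-220, 127)/I - 19499/(-44065) = (-197 + 127 - 220)/17546 - 19499/(-44065) = -290*1/17546 - 19499*(-1/44065) = -145/8773 + 19499/44065 = 164675302/386582245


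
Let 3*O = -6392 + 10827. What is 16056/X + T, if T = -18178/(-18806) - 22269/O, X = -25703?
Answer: -15779762042798/1071874345415 ≈ -14.722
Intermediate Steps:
O = 4435/3 (O = (-6392 + 10827)/3 = (⅓)*4435 = 4435/3 ≈ 1478.3)
T = -587876506/41702305 (T = -18178/(-18806) - 22269/4435/3 = -18178*(-1/18806) - 22269*3/4435 = 9089/9403 - 66807/4435 = -587876506/41702305 ≈ -14.097)
16056/X + T = 16056/(-25703) - 587876506/41702305 = 16056*(-1/25703) - 587876506/41702305 = -16056/25703 - 587876506/41702305 = -15779762042798/1071874345415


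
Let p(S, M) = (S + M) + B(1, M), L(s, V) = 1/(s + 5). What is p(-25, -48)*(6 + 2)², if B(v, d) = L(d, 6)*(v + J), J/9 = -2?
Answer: -199808/43 ≈ -4646.7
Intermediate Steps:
J = -18 (J = 9*(-2) = -18)
L(s, V) = 1/(5 + s)
B(v, d) = (-18 + v)/(5 + d) (B(v, d) = (v - 18)/(5 + d) = (-18 + v)/(5 + d))
p(S, M) = M + S - 17/(5 + M) (p(S, M) = (S + M) + (-18 + 1)/(5 + M) = (M + S) - 17/(5 + M) = M + S - 17/(5 + M))
p(-25, -48)*(6 + 2)² = ((-17 + (5 - 48)*(-48 - 25))/(5 - 48))*(6 + 2)² = ((-17 - 43*(-73))/(-43))*8² = -(-17 + 3139)/43*64 = -1/43*3122*64 = -3122/43*64 = -199808/43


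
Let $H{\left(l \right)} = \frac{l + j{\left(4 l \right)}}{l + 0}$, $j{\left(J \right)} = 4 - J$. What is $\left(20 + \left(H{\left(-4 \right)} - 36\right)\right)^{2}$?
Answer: $400$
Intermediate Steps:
$H{\left(l \right)} = \frac{4 - 3 l}{l}$ ($H{\left(l \right)} = \frac{l - \left(-4 + 4 l\right)}{l + 0} = \frac{l - \left(-4 + 4 l\right)}{l} = \frac{4 - 3 l}{l}$)
$\left(20 + \left(H{\left(-4 \right)} - 36\right)\right)^{2} = \left(20 - \left(39 + 1\right)\right)^{2} = \left(20 + \left(\left(-3 + 4 \left(- \frac{1}{4}\right)\right) - 36\right)\right)^{2} = \left(20 - 40\right)^{2} = \left(-20\right)^{2} = 400$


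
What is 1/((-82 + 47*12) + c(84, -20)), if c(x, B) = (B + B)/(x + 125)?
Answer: 209/100698 ≈ 0.0020755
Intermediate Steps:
c(x, B) = 2*B/(125 + x) (c(x, B) = (2*B)/(125 + x) = 2*B/(125 + x))
1/((-82 + 47*12) + c(84, -20)) = 1/((-82 + 47*12) + 2*(-20)/(125 + 84)) = 1/((-82 + 564) + 2*(-20)/209) = 1/(482 + 2*(-20)*(1/209)) = 1/(482 - 40/209) = 1/(100698/209) = 209/100698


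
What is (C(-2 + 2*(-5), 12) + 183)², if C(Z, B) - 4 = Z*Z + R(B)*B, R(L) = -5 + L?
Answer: 172225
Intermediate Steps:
C(Z, B) = 4 + Z² + B*(-5 + B) (C(Z, B) = 4 + (Z*Z + (-5 + B)*B) = 4 + (Z² + B*(-5 + B)) = 4 + Z² + B*(-5 + B))
(C(-2 + 2*(-5), 12) + 183)² = ((4 + (-2 + 2*(-5))² + 12*(-5 + 12)) + 183)² = ((4 + (-2 - 10)² + 12*7) + 183)² = ((4 + (-12)² + 84) + 183)² = ((4 + 144 + 84) + 183)² = (232 + 183)² = 415² = 172225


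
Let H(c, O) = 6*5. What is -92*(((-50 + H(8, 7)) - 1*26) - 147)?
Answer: 17756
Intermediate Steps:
H(c, O) = 30
-92*(((-50 + H(8, 7)) - 1*26) - 147) = -92*(((-50 + 30) - 1*26) - 147) = -92*((-20 - 26) - 147) = -92*(-46 - 147) = -92*(-193) = 17756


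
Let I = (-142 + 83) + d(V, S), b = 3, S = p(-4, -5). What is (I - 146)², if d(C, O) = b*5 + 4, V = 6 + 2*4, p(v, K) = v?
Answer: 34596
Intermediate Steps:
S = -4
V = 14 (V = 6 + 8 = 14)
d(C, O) = 19 (d(C, O) = 3*5 + 4 = 15 + 4 = 19)
I = -40 (I = (-142 + 83) + 19 = -59 + 19 = -40)
(I - 146)² = (-40 - 146)² = (-186)² = 34596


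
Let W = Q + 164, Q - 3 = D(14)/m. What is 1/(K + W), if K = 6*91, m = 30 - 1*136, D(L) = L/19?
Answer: 1007/717984 ≈ 0.0014025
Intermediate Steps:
D(L) = L/19 (D(L) = L*(1/19) = L/19)
m = -106 (m = 30 - 136 = -106)
Q = 3014/1007 (Q = 3 + ((1/19)*14)/(-106) = 3 + (14/19)*(-1/106) = 3 - 7/1007 = 3014/1007 ≈ 2.9930)
K = 546
W = 168162/1007 (W = 3014/1007 + 164 = 168162/1007 ≈ 166.99)
1/(K + W) = 1/(546 + 168162/1007) = 1/(717984/1007) = 1007/717984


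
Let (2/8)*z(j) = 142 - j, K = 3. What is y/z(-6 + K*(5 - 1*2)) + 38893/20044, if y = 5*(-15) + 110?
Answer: 1395378/696529 ≈ 2.0033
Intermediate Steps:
y = 35 (y = -75 + 110 = 35)
z(j) = 568 - 4*j (z(j) = 4*(142 - j) = 568 - 4*j)
y/z(-6 + K*(5 - 1*2)) + 38893/20044 = 35/(568 - 4*(-6 + 3*(5 - 1*2))) + 38893/20044 = 35/(568 - 4*(-6 + 3*(5 - 2))) + 38893*(1/20044) = 35/(568 - 4*(-6 + 3*3)) + 38893/20044 = 35/(568 - 4*(-6 + 9)) + 38893/20044 = 35/(568 - 4*3) + 38893/20044 = 35/(568 - 12) + 38893/20044 = 35/556 + 38893/20044 = 1395378/696529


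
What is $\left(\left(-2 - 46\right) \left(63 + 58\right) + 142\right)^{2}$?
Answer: $32103556$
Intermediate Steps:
$\left(\left(-2 - 46\right) \left(63 + 58\right) + 142\right)^{2} = \left(\left(-48\right) 121 + 142\right)^{2} = \left(-5808 + 142\right)^{2} = \left(-5666\right)^{2} = 32103556$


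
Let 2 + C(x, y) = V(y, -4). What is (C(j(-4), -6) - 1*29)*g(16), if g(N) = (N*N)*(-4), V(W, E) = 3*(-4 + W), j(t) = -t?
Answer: 62464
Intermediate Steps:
V(W, E) = -12 + 3*W
C(x, y) = -14 + 3*y (C(x, y) = -2 + (-12 + 3*y) = -14 + 3*y)
g(N) = -4*N**2 (g(N) = N**2*(-4) = -4*N**2)
(C(j(-4), -6) - 1*29)*g(16) = ((-14 + 3*(-6)) - 1*29)*(-4*16**2) = ((-14 - 18) - 29)*(-4*256) = (-32 - 29)*(-1024) = -61*(-1024) = 62464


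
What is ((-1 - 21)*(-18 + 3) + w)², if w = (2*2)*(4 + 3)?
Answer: 128164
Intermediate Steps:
w = 28 (w = 4*7 = 28)
((-1 - 21)*(-18 + 3) + w)² = ((-1 - 21)*(-18 + 3) + 28)² = (-22*(-15) + 28)² = (330 + 28)² = 358² = 128164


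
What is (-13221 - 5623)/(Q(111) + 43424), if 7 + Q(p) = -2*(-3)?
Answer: -18844/43423 ≈ -0.43396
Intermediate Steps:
Q(p) = -1 (Q(p) = -7 - 2*(-3) = -7 + 6 = -1)
(-13221 - 5623)/(Q(111) + 43424) = (-13221 - 5623)/(-1 + 43424) = -18844/43423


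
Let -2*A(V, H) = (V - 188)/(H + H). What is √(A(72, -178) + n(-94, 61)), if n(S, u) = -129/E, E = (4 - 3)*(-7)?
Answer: √28357714/1246 ≈ 4.2738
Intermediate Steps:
A(V, H) = -(-188 + V)/(4*H) (A(V, H) = -(V - 188)/(2*(H + H)) = -(-188 + V)/(2*(2*H)) = -(-188 + V)*1/(2*H)/2 = -(-188 + V)/(4*H))
E = -7 (E = 1*(-7) = -7)
n(S, u) = 129/7 (n(S, u) = -129/(-7) = -129*(-⅐) = 129/7)
√(A(72, -178) + n(-94, 61)) = √((¼)*(188 - 1*72)/(-178) + 129/7) = √((¼)*(-1/178)*(188 - 72) + 129/7) = √((¼)*(-1/178)*116 + 129/7) = √(-29/178 + 129/7) = √(22759/1246) = √28357714/1246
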